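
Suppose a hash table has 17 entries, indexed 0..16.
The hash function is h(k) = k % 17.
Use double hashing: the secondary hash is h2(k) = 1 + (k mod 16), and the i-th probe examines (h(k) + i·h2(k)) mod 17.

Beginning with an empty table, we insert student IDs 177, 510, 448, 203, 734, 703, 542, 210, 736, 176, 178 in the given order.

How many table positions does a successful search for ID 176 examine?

177: h=7 -> slot 7
510: h=0 -> slot 0
448: h=6 -> slot 6
203: h=16 -> slot 16
734: h=3 -> slot 3
703: h=6, h2=16, probe 6,5 -> slot 5
542: h=15 -> slot 15
210: h=6, h2=3, probe 6,9 -> slot 9
736: h=5, h2=1, probe 5,6,7,8 -> slot 8
176: h=6, h2=1, probe 6,7,8,9,10 -> slot 10
178: h=8, h2=3, probe 8,11 -> slot 11
Table: [510, —, —, 734, —, 703, 448, 177, 736, 210, 176, 178, —, —, —, 542, 203]
Lookup 176: h=6, h2=1, probe 6,7,8,9,10 → found at 10.

5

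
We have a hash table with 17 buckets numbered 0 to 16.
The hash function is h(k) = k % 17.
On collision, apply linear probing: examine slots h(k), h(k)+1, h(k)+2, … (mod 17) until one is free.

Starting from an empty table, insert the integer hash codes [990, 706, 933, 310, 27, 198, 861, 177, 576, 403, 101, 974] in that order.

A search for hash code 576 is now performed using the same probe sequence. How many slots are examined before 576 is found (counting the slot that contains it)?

2

990: h=4 -> slot 4
706: h=9 -> slot 9
933: h=15 -> slot 15
310: h=4, probe 4,5 -> slot 5
27: h=10 -> slot 10
198: h=11 -> slot 11
861: h=11, probe 11,12 -> slot 12
177: h=7 -> slot 7
576: h=15, probe 15,16 -> slot 16
403: h=12, probe 12,13 -> slot 13
101: h=16, probe 16,0 -> slot 0
974: h=5, probe 5,6 -> slot 6
Table: [101, _, _, _, 990, 310, 974, 177, _, 706, 27, 198, 861, 403, _, 933, 576]
Lookup 576: h=15, probe 15,16 → found at 16.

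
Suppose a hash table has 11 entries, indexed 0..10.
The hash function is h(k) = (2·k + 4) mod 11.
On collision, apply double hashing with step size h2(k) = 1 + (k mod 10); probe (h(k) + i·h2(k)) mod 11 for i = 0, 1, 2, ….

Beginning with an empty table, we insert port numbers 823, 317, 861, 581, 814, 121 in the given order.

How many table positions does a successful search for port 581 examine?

2

Insert 823: h=0, slot 0 empty => index 0.
Insert 317: h=0, h2=8, slot 0 occupied => index 8.
Insert 861: h=10, slot 10 empty => index 10.
Insert 581: h=0, h2=2, slot 0 occupied => index 2.
Insert 814: h=4, slot 4 empty => index 4.
Insert 121: h=4, h2=2, slot 4 occupied => index 6.
Table: [823, _, 581, _, 814, _, 121, _, 317, _, 861]
Lookup 581: h=0, h2=2, probe 0,2 → found at 2.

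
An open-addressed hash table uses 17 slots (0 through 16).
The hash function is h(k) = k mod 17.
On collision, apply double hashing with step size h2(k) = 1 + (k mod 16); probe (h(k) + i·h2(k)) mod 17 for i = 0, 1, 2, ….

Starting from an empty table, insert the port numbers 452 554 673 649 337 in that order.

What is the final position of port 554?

452: h=10 → slot 10
554: h=10, h2=11, probe 10,4 → slot 4
673: h=10, h2=2, probe 10,12 → slot 12
649: h=3 → slot 3
337: h=14 → slot 14
Table: [∅, ∅, ∅, 649, 554, ∅, ∅, ∅, ∅, ∅, 452, ∅, 673, ∅, 337, ∅, ∅]

4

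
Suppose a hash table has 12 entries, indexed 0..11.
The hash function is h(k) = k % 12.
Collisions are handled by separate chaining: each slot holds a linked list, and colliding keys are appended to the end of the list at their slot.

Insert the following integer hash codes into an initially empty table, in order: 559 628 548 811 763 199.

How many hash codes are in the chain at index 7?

4

Insert 559: h=7, bucket 7 empty -> new chain.
Insert 628: h=4, bucket 4 empty -> new chain.
Insert 548: h=8, bucket 8 empty -> new chain.
Insert 811: h=7, bucket 7 nonempty -> append to chain.
Insert 763: h=7, bucket 7 nonempty -> append to chain.
Insert 199: h=7, bucket 7 nonempty -> append to chain.
Final buckets:
0: _
1: _
2: _
3: _
4: 628
5: _
6: _
7: 559 -> 811 -> 763 -> 199
8: 548
9: _
10: _
11: _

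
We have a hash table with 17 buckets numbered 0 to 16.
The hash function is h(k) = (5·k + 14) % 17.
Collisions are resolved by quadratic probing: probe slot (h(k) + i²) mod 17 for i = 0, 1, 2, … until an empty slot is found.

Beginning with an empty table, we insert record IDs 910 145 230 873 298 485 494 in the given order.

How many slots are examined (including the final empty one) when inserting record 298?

910 hashes to 8; slot 8 is free => place at 8.
145 hashes to 8; 8 taken => place at 9.
230 hashes to 8; 8,9 taken => place at 12.
873 hashes to 10; slot 10 is free => place at 10.
298 hashes to 8; 8,9,12 taken => place at 0.
485 hashes to 8; 8,9,12,0 taken => place at 7.
494 hashes to 2; slot 2 is free => place at 2.
Table: [298, _, 494, _, _, _, _, 485, 910, 145, 873, _, 230, _, _, _, _]

4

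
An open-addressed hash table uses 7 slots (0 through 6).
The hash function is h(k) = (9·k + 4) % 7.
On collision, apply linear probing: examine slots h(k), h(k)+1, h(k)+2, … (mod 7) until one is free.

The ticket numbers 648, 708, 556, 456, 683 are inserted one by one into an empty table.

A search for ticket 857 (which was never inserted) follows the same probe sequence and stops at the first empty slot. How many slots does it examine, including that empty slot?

2

648 hashes to 5; slot 5 is free → place at 5.
708 hashes to 6; slot 6 is free → place at 6.
556 hashes to 3; slot 3 is free → place at 3.
456 hashes to 6; 6 taken → place at 0.
683 hashes to 5; 5,6,0 taken → place at 1.
Table: [456, 683, -, 556, -, 648, 708]
Lookup 857: h=3, probe 3,4 → slot 4 empty, not found.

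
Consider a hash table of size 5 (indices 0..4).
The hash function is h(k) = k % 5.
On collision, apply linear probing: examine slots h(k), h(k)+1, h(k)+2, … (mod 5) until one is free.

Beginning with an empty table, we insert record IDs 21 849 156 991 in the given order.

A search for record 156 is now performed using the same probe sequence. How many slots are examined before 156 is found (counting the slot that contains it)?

2

21 hashes to 1; slot 1 is free => place at 1.
849 hashes to 4; slot 4 is free => place at 4.
156 hashes to 1; 1 taken => place at 2.
991 hashes to 1; 1,2 taken => place at 3.
Table: [—, 21, 156, 991, 849]
Lookup 156: h=1, probe 1,2 → found at 2.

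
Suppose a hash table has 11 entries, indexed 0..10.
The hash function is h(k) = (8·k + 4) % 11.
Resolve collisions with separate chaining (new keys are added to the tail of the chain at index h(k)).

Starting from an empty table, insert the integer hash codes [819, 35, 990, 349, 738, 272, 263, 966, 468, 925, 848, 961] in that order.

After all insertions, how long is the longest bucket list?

3

Insert 819: h=0, bucket 0 empty -> new chain.
Insert 35: h=9, bucket 9 empty -> new chain.
Insert 990: h=4, bucket 4 empty -> new chain.
Insert 349: h=2, bucket 2 empty -> new chain.
Insert 738: h=1, bucket 1 empty -> new chain.
Insert 272: h=2, bucket 2 nonempty -> append to chain.
Insert 263: h=7, bucket 7 empty -> new chain.
Insert 966: h=10, bucket 10 empty -> new chain.
Insert 468: h=8, bucket 8 empty -> new chain.
Insert 925: h=1, bucket 1 nonempty -> append to chain.
Insert 848: h=1, bucket 1 nonempty -> append to chain.
Insert 961: h=3, bucket 3 empty -> new chain.
Final buckets:
0: 819
1: 738 -> 925 -> 848
2: 349 -> 272
3: 961
4: 990
5: -
6: -
7: 263
8: 468
9: 35
10: 966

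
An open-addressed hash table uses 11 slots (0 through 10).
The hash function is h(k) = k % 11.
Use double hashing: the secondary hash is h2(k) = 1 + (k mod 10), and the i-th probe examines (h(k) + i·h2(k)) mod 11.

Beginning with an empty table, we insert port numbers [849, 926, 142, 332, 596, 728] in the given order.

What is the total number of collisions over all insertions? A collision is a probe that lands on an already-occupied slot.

849 hashes to 2; slot 2 is free -> place at 2.
926 hashes to 2, h2=7; 2 taken -> place at 9.
142 hashes to 10; slot 10 is free -> place at 10.
332 hashes to 2, h2=3; 2 taken -> place at 5.
596 hashes to 2, h2=7; 2,9,5 taken -> place at 1.
728 hashes to 2, h2=9; 2 taken -> place at 0.
Table: [728, 596, 849, —, —, 332, —, —, —, 926, 142]

6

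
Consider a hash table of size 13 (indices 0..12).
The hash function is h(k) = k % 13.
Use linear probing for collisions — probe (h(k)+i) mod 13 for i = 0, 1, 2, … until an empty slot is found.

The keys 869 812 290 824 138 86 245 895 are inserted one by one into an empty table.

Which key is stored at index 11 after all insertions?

Insert 869: h=11, slot 11 empty → index 11.
Insert 812: h=6, slot 6 empty → index 6.
Insert 290: h=4, slot 4 empty → index 4.
Insert 824: h=5, slot 5 empty → index 5.
Insert 138: h=8, slot 8 empty → index 8.
Insert 86: h=8, slot 8 occupied → index 9.
Insert 245: h=11, slot 11 occupied → index 12.
Insert 895: h=11, slots 11,12 occupied → index 0.
Table: [895, -, -, -, 290, 824, 812, -, 138, 86, -, 869, 245]

869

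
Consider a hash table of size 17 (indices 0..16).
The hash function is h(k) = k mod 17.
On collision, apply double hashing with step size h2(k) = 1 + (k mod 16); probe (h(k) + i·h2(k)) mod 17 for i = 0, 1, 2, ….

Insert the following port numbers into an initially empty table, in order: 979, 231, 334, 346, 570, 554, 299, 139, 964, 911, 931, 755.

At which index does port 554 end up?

979 hashes to 10; slot 10 is free -> place at 10.
231 hashes to 10, h2=8; 10 taken -> place at 1.
334 hashes to 11; slot 11 is free -> place at 11.
346 hashes to 6; slot 6 is free -> place at 6.
570 hashes to 9; slot 9 is free -> place at 9.
554 hashes to 10, h2=11; 10 taken -> place at 4.
299 hashes to 10, h2=12; 10 taken -> place at 5.
139 hashes to 3; slot 3 is free -> place at 3.
964 hashes to 12; slot 12 is free -> place at 12.
911 hashes to 10, h2=16; 10,9 taken -> place at 8.
931 hashes to 13; slot 13 is free -> place at 13.
755 hashes to 7; slot 7 is free -> place at 7.
Table: [_, 231, _, 139, 554, 299, 346, 755, 911, 570, 979, 334, 964, 931, _, _, _]

4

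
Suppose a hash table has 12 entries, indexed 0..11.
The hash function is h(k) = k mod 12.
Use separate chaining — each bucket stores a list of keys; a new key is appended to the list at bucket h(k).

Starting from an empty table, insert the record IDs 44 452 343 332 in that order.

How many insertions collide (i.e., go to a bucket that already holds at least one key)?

Insert 44: h=8, bucket 8 empty → new chain.
Insert 452: h=8, bucket 8 nonempty → append to chain.
Insert 343: h=7, bucket 7 empty → new chain.
Insert 332: h=8, bucket 8 nonempty → append to chain.
Final buckets:
0: ∅
1: ∅
2: ∅
3: ∅
4: ∅
5: ∅
6: ∅
7: 343
8: 44 -> 452 -> 332
9: ∅
10: ∅
11: ∅

2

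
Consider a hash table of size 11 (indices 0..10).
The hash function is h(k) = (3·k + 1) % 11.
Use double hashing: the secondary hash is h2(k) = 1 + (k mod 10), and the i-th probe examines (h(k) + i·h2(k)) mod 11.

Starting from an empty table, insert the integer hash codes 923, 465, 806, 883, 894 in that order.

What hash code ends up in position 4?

894

923: h=9 -> slot 9
465: h=10 -> slot 10
806: h=10, h2=7, probe 10,6 -> slot 6
883: h=10, h2=4, probe 10,3 -> slot 3
894: h=10, h2=5, probe 10,4 -> slot 4
Table: [_, _, _, 883, 894, _, 806, _, _, 923, 465]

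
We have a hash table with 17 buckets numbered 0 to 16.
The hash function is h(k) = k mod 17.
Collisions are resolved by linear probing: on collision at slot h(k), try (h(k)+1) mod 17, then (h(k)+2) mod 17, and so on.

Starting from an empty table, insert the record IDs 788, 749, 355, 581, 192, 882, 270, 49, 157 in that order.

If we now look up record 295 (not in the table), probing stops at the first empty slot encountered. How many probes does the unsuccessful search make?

2

788: h=6 => slot 6
749: h=1 => slot 1
355: h=15 => slot 15
581: h=3 => slot 3
192: h=5 => slot 5
882: h=15, probe 15,16 => slot 16
270: h=15, probe 15,16,0 => slot 0
49: h=15, probe 15,16,0,1,2 => slot 2
157: h=4 => slot 4
Table: [270, 749, 49, 581, 157, 192, 788, ., ., ., ., ., ., ., ., 355, 882]
Lookup 295: h=6, probe 6,7 → slot 7 empty, not found.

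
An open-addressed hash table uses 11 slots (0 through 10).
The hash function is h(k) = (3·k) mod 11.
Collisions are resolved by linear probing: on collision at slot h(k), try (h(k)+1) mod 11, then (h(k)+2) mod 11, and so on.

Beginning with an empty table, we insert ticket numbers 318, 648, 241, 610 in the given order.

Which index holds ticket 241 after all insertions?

318 hashes to 8; slot 8 is free → place at 8.
648 hashes to 8; 8 taken → place at 9.
241 hashes to 8; 8,9 taken → place at 10.
610 hashes to 4; slot 4 is free → place at 4.
Table: [∅, ∅, ∅, ∅, 610, ∅, ∅, ∅, 318, 648, 241]

10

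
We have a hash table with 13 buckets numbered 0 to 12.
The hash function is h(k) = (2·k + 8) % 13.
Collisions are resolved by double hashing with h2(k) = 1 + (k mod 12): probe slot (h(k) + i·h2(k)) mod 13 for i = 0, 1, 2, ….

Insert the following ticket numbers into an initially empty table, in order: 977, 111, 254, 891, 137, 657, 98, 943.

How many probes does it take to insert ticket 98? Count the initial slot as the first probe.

4

Insert 977: h=12, slot 12 empty -> index 12.
Insert 111: h=9, slot 9 empty -> index 9.
Insert 254: h=9, h2=3, slots 9,12 occupied -> index 2.
Insert 891: h=9, h2=4, slot 9 occupied -> index 0.
Insert 137: h=9, h2=6, slots 9,2 occupied -> index 8.
Insert 657: h=9, h2=10, slot 9 occupied -> index 6.
Insert 98: h=9, h2=3, slots 9,12,2 occupied -> index 5.
Insert 943: h=9, h2=8, slot 9 occupied -> index 4.
Table: [891, _, 254, _, 943, 98, 657, _, 137, 111, _, _, 977]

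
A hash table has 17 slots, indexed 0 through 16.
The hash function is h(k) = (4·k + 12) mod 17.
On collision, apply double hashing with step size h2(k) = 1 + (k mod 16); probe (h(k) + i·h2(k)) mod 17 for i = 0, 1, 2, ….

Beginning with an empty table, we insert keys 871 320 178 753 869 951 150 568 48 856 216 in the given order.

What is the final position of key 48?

871: h=11 -> slot 11
320: h=0 -> slot 0
178: h=10 -> slot 10
753: h=15 -> slot 15
869: h=3 -> slot 3
951: h=8 -> slot 8
150: h=0, h2=7, probe 0,7 -> slot 7
568: h=6 -> slot 6
48: h=0, h2=1, probe 0,1 -> slot 1
856: h=2 -> slot 2
216: h=9 -> slot 9
Table: [320, 48, 856, 869, —, —, 568, 150, 951, 216, 178, 871, —, —, —, 753, —]

1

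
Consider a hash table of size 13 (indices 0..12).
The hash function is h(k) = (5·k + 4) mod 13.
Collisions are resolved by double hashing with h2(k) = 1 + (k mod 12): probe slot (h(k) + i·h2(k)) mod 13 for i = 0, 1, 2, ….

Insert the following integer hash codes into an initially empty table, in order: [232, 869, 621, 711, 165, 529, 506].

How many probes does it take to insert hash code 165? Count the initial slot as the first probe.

3

232 hashes to 7; slot 7 is free → place at 7.
869 hashes to 7, h2=6; 7 taken → place at 0.
621 hashes to 2; slot 2 is free → place at 2.
711 hashes to 10; slot 10 is free → place at 10.
165 hashes to 10, h2=10; 10,7 taken → place at 4.
529 hashes to 10, h2=2; 10 taken → place at 12.
506 hashes to 12, h2=3; 12,2 taken → place at 5.
Table: [869, ., 621, ., 165, 506, ., 232, ., ., 711, ., 529]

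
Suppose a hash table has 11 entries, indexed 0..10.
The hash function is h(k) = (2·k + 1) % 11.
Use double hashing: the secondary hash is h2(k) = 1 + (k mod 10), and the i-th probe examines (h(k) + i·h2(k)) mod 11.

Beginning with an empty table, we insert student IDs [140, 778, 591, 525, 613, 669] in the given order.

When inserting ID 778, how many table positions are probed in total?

2

140: h=6 => slot 6
778: h=6, h2=9, probe 6,4 => slot 4
591: h=6, h2=2, probe 6,8 => slot 8
525: h=6, h2=6, probe 6,1 => slot 1
613: h=6, h2=4, probe 6,10 => slot 10
669: h=8, h2=10, probe 8,7 => slot 7
Table: [∅, 525, ∅, ∅, 778, ∅, 140, 669, 591, ∅, 613]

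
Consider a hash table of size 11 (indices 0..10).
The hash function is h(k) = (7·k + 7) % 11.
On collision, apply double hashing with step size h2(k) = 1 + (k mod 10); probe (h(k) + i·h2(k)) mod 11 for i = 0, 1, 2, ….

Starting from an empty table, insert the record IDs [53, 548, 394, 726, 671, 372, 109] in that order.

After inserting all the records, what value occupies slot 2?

Insert 53: h=4, slot 4 empty → index 4.
Insert 548: h=4, h2=9, slot 4 occupied → index 2.
Insert 394: h=4, h2=5, slot 4 occupied → index 9.
Insert 726: h=7, slot 7 empty → index 7.
Insert 671: h=7, h2=2, slots 7,9 occupied → index 0.
Insert 372: h=4, h2=3, slots 4,7 occupied → index 10.
Insert 109: h=0, h2=10, slots 0,10,9 occupied → index 8.
Table: [671, -, 548, -, 53, -, -, 726, 109, 394, 372]

548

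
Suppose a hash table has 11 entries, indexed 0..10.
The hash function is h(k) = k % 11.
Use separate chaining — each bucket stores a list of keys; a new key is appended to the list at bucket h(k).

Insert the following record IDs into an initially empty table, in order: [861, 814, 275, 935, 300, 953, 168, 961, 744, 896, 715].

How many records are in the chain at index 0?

861 → bucket 3
814 → bucket 0
275 → bucket 0 (collision)
935 → bucket 0 (collision)
300 → bucket 3 (collision)
953 → bucket 7
168 → bucket 3 (collision)
961 → bucket 4
744 → bucket 7 (collision)
896 → bucket 5
715 → bucket 0 (collision)
Final buckets:
0: 814 -> 275 -> 935 -> 715
1: -
2: -
3: 861 -> 300 -> 168
4: 961
5: 896
6: -
7: 953 -> 744
8: -
9: -
10: -

4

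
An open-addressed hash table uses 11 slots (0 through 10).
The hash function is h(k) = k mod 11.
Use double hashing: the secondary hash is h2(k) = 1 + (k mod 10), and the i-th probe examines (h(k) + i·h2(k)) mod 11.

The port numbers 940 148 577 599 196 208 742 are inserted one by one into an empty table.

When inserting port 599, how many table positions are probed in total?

2

940 hashes to 5; slot 5 is free -> place at 5.
148 hashes to 5, h2=9; 5 taken -> place at 3.
577 hashes to 5, h2=8; 5 taken -> place at 2.
599 hashes to 5, h2=10; 5 taken -> place at 4.
196 hashes to 9; slot 9 is free -> place at 9.
208 hashes to 10; slot 10 is free -> place at 10.
742 hashes to 5, h2=3; 5 taken -> place at 8.
Table: [∅, ∅, 577, 148, 599, 940, ∅, ∅, 742, 196, 208]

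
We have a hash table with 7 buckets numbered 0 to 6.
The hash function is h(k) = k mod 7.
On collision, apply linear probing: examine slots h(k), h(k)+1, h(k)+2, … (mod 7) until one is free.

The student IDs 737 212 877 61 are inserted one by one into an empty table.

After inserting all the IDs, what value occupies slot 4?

877

737: h=2 -> slot 2
212: h=2, probe 2,3 -> slot 3
877: h=2, probe 2,3,4 -> slot 4
61: h=5 -> slot 5
Table: [., ., 737, 212, 877, 61, .]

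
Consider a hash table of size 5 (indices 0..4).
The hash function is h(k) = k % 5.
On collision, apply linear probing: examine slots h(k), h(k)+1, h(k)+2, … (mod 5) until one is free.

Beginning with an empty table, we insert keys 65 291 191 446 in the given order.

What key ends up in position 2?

65 hashes to 0; slot 0 is free → place at 0.
291 hashes to 1; slot 1 is free → place at 1.
191 hashes to 1; 1 taken → place at 2.
446 hashes to 1; 1,2 taken → place at 3.
Table: [65, 291, 191, 446, -]

191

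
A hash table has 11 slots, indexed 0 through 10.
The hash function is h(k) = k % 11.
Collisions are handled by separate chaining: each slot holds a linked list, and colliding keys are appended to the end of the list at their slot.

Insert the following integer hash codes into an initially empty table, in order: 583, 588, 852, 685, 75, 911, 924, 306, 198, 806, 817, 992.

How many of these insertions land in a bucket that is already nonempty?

7

583 -> bucket 0
588 -> bucket 5
852 -> bucket 5 (collision)
685 -> bucket 3
75 -> bucket 9
911 -> bucket 9 (collision)
924 -> bucket 0 (collision)
306 -> bucket 9 (collision)
198 -> bucket 0 (collision)
806 -> bucket 3 (collision)
817 -> bucket 3 (collision)
992 -> bucket 2
Final buckets:
0: 583 -> 924 -> 198
1: ∅
2: 992
3: 685 -> 806 -> 817
4: ∅
5: 588 -> 852
6: ∅
7: ∅
8: ∅
9: 75 -> 911 -> 306
10: ∅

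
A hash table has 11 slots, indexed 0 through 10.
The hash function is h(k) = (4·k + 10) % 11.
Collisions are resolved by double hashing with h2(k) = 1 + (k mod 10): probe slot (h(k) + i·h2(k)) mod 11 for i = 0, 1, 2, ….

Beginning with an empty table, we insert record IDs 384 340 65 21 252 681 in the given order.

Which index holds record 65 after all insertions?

384 hashes to 6; slot 6 is free → place at 6.
340 hashes to 6, h2=1; 6 taken → place at 7.
65 hashes to 6, h2=6; 6 taken → place at 1.
21 hashes to 6, h2=2; 6 taken → place at 8.
252 hashes to 6, h2=3; 6 taken → place at 9.
681 hashes to 6, h2=2; 6,8 taken → place at 10.
Table: [-, 65, -, -, -, -, 384, 340, 21, 252, 681]

1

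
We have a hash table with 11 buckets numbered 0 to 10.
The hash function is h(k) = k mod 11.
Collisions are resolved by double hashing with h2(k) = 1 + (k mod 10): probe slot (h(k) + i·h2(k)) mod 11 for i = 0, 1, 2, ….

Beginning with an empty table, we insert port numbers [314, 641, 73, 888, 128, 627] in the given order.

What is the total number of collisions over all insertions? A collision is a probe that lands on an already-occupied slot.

Insert 314: h=6, slot 6 empty -> index 6.
Insert 641: h=3, slot 3 empty -> index 3.
Insert 73: h=7, slot 7 empty -> index 7.
Insert 888: h=8, slot 8 empty -> index 8.
Insert 128: h=7, h2=9, slot 7 occupied -> index 5.
Insert 627: h=0, slot 0 empty -> index 0.
Table: [627, -, -, 641, -, 128, 314, 73, 888, -, -]

1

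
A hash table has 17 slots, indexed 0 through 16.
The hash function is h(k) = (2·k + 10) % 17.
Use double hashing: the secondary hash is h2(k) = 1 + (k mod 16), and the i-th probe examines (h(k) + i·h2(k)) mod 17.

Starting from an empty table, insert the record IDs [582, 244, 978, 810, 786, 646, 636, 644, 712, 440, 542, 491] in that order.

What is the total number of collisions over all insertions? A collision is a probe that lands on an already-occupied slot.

12

582 hashes to 1; slot 1 is free => place at 1.
244 hashes to 5; slot 5 is free => place at 5.
978 hashes to 11; slot 11 is free => place at 11.
810 hashes to 15; slot 15 is free => place at 15.
786 hashes to 1, h2=3; 1 taken => place at 4.
646 hashes to 10; slot 10 is free => place at 10.
636 hashes to 7; slot 7 is free => place at 7.
644 hashes to 6; slot 6 is free => place at 6.
712 hashes to 6, h2=9; 6,15,7 taken => place at 16.
440 hashes to 6, h2=9; 6,15,7,16 taken => place at 8.
542 hashes to 6, h2=15; 6,4 taken => place at 2.
491 hashes to 6, h2=12; 6,1 taken => place at 13.
Table: [∅, 582, 542, ∅, 786, 244, 644, 636, 440, ∅, 646, 978, ∅, 491, ∅, 810, 712]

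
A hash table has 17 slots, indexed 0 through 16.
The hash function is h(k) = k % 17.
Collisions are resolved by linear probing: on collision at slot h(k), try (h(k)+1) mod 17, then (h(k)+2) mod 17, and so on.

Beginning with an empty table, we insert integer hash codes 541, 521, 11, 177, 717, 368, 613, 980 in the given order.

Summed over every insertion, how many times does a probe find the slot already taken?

541: h=14 → slot 14
521: h=11 → slot 11
11: h=11, probe 11,12 → slot 12
177: h=7 → slot 7
717: h=3 → slot 3
368: h=11, probe 11,12,13 → slot 13
613: h=1 → slot 1
980: h=11, probe 11,12,13,14,15 → slot 15
Table: [., 613, ., 717, ., ., ., 177, ., ., ., 521, 11, 368, 541, 980, .]

7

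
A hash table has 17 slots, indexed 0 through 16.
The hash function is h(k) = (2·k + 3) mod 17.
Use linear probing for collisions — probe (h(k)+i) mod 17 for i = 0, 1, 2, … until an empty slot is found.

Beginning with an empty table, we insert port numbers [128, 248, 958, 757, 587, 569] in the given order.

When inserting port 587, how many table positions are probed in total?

4

Insert 128: h=4, slot 4 empty -> index 4.
Insert 248: h=6, slot 6 empty -> index 6.
Insert 958: h=15, slot 15 empty -> index 15.
Insert 757: h=4, slot 4 occupied -> index 5.
Insert 587: h=4, slots 4,5,6 occupied -> index 7.
Insert 569: h=2, slot 2 empty -> index 2.
Table: [_, _, 569, _, 128, 757, 248, 587, _, _, _, _, _, _, _, 958, _]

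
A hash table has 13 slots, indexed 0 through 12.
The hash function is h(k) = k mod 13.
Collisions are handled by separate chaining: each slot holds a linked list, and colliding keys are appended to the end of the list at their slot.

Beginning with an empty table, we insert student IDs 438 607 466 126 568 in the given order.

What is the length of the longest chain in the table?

438 -> bucket 9
607 -> bucket 9 (collision)
466 -> bucket 11
126 -> bucket 9 (collision)
568 -> bucket 9 (collision)
Final buckets:
0: _
1: _
2: _
3: _
4: _
5: _
6: _
7: _
8: _
9: 438 -> 607 -> 126 -> 568
10: _
11: 466
12: _

4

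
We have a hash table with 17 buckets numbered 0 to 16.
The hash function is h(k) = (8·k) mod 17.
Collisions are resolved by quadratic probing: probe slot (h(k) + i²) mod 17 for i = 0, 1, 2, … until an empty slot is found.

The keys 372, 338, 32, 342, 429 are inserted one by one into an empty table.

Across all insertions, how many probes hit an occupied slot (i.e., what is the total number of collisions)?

3

372 hashes to 1; slot 1 is free -> place at 1.
338 hashes to 1; 1 taken -> place at 2.
32 hashes to 1; 1,2 taken -> place at 5.
342 hashes to 16; slot 16 is free -> place at 16.
429 hashes to 15; slot 15 is free -> place at 15.
Table: [-, 372, 338, -, -, 32, -, -, -, -, -, -, -, -, -, 429, 342]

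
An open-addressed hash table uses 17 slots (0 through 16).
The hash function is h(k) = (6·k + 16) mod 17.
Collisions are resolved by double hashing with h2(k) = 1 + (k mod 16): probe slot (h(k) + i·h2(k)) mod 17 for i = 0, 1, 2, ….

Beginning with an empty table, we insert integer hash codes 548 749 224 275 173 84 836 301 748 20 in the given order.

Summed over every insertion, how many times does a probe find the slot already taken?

10

548 hashes to 6; slot 6 is free -> place at 6.
749 hashes to 5; slot 5 is free -> place at 5.
224 hashes to 0; slot 0 is free -> place at 0.
275 hashes to 0, h2=4; 0 taken -> place at 4.
173 hashes to 0, h2=14; 0 taken -> place at 14.
84 hashes to 10; slot 10 is free -> place at 10.
836 hashes to 0, h2=5; 0,5,10 taken -> place at 15.
301 hashes to 3; slot 3 is free -> place at 3.
748 hashes to 16; slot 16 is free -> place at 16.
20 hashes to 0, h2=5; 0,5,10,15,3 taken -> place at 8.
Table: [224, —, —, 301, 275, 749, 548, —, 20, —, 84, —, —, —, 173, 836, 748]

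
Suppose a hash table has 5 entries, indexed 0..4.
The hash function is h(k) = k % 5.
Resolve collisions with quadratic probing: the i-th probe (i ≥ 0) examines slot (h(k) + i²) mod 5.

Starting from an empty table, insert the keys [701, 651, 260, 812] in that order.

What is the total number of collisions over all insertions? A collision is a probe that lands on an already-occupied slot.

2

701 hashes to 1; slot 1 is free → place at 1.
651 hashes to 1; 1 taken → place at 2.
260 hashes to 0; slot 0 is free → place at 0.
812 hashes to 2; 2 taken → place at 3.
Table: [260, 701, 651, 812, .]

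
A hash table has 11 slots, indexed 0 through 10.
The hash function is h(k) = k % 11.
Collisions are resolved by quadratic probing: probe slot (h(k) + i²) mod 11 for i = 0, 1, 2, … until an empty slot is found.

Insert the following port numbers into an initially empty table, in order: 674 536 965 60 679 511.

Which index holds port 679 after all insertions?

674 hashes to 3; slot 3 is free => place at 3.
536 hashes to 8; slot 8 is free => place at 8.
965 hashes to 8; 8 taken => place at 9.
60 hashes to 5; slot 5 is free => place at 5.
679 hashes to 8; 8,9 taken => place at 1.
511 hashes to 5; 5 taken => place at 6.
Table: [., 679, ., 674, ., 60, 511, ., 536, 965, .]

1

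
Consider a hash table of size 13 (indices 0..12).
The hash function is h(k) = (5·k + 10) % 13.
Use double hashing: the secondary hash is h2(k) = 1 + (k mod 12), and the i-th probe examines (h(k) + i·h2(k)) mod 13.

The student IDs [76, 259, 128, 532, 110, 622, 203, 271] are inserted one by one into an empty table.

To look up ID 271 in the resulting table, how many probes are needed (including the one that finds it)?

3

Insert 76: h=0, slot 0 empty => index 0.
Insert 259: h=5, slot 5 empty => index 5.
Insert 128: h=0, h2=9, slot 0 occupied => index 9.
Insert 532: h=5, h2=5, slot 5 occupied => index 10.
Insert 110: h=1, slot 1 empty => index 1.
Insert 622: h=0, h2=11, slot 0 occupied => index 11.
Insert 203: h=11, h2=12, slots 11,10,9 occupied => index 8.
Insert 271: h=0, h2=8, slots 0,8 occupied => index 3.
Table: [76, 110, ∅, 271, ∅, 259, ∅, ∅, 203, 128, 532, 622, ∅]
Lookup 271: h=0, h2=8, probe 0,8,3 → found at 3.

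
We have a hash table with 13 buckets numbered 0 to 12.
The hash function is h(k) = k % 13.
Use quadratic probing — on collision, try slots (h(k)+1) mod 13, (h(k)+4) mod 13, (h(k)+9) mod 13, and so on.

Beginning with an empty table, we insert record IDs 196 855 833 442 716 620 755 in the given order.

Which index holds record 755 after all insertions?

4

Insert 196: h=1, slot 1 empty → index 1.
Insert 855: h=10, slot 10 empty → index 10.
Insert 833: h=1, slot 1 occupied → index 2.
Insert 442: h=0, slot 0 empty → index 0.
Insert 716: h=1, slots 1,2 occupied → index 5.
Insert 620: h=9, slot 9 empty → index 9.
Insert 755: h=1, slots 1,2,5,10 occupied → index 4.
Table: [442, 196, 833, ., 755, 716, ., ., ., 620, 855, ., .]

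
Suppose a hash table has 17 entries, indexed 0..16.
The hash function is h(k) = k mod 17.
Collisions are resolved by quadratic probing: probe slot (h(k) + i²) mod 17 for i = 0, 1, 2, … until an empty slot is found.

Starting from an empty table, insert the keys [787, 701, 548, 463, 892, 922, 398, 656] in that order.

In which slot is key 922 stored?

3

Insert 787: h=5, slot 5 empty => index 5.
Insert 701: h=4, slot 4 empty => index 4.
Insert 548: h=4, slots 4,5 occupied => index 8.
Insert 463: h=4, slots 4,5,8 occupied => index 13.
Insert 892: h=8, slot 8 occupied => index 9.
Insert 922: h=4, slots 4,5,8,13 occupied => index 3.
Insert 398: h=7, slot 7 empty => index 7.
Insert 656: h=10, slot 10 empty => index 10.
Table: [—, —, —, 922, 701, 787, —, 398, 548, 892, 656, —, —, 463, —, —, —]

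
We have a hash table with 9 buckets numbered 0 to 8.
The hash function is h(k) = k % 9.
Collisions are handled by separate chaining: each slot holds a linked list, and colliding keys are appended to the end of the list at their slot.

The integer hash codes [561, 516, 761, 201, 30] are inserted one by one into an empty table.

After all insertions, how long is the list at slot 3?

4

Insert 561: h=3, bucket 3 empty → new chain.
Insert 516: h=3, bucket 3 nonempty → append to chain.
Insert 761: h=5, bucket 5 empty → new chain.
Insert 201: h=3, bucket 3 nonempty → append to chain.
Insert 30: h=3, bucket 3 nonempty → append to chain.
Final buckets:
0: —
1: —
2: —
3: 561 -> 516 -> 201 -> 30
4: —
5: 761
6: —
7: —
8: —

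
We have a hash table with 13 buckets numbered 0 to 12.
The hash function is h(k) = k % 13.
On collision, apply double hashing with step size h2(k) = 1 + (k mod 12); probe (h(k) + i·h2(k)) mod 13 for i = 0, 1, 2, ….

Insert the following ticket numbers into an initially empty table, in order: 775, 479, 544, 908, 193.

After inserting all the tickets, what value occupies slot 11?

479

775 hashes to 8; slot 8 is free → place at 8.
479 hashes to 11; slot 11 is free → place at 11.
544 hashes to 11, h2=5; 11 taken → place at 3.
908 hashes to 11, h2=9; 11 taken → place at 7.
193 hashes to 11, h2=2; 11 taken → place at 0.
Table: [193, —, —, 544, —, —, —, 908, 775, —, —, 479, —]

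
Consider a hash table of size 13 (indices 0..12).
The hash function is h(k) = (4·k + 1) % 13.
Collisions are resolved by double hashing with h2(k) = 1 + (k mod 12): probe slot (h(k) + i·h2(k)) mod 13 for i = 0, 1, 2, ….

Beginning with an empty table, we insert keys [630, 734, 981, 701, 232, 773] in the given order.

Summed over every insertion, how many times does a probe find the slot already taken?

630: h=12 => slot 12
734: h=12, h2=3, probe 12,2 => slot 2
981: h=12, h2=10, probe 12,9 => slot 9
701: h=10 => slot 10
232: h=6 => slot 6
773: h=12, h2=6, probe 12,5 => slot 5
Table: [-, -, 734, -, -, 773, 232, -, -, 981, 701, -, 630]

3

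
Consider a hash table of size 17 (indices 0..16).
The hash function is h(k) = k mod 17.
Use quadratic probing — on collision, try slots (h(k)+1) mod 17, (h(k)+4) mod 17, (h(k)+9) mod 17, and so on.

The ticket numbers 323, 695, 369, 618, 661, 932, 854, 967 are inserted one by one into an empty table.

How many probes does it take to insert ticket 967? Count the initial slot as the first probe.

3

Insert 323: h=0, slot 0 empty -> index 0.
Insert 695: h=15, slot 15 empty -> index 15.
Insert 369: h=12, slot 12 empty -> index 12.
Insert 618: h=6, slot 6 empty -> index 6.
Insert 661: h=15, slot 15 occupied -> index 16.
Insert 932: h=14, slot 14 empty -> index 14.
Insert 854: h=4, slot 4 empty -> index 4.
Insert 967: h=15, slots 15,16 occupied -> index 2.
Table: [323, _, 967, _, 854, _, 618, _, _, _, _, _, 369, _, 932, 695, 661]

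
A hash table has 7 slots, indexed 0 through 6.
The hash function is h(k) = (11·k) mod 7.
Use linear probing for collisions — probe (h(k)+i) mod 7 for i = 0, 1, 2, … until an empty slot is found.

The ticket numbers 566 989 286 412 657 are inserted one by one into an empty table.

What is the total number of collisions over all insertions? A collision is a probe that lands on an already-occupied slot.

6

566: h=3 -> slot 3
989: h=1 -> slot 1
286: h=3, probe 3,4 -> slot 4
412: h=3, probe 3,4,5 -> slot 5
657: h=3, probe 3,4,5,6 -> slot 6
Table: [., 989, ., 566, 286, 412, 657]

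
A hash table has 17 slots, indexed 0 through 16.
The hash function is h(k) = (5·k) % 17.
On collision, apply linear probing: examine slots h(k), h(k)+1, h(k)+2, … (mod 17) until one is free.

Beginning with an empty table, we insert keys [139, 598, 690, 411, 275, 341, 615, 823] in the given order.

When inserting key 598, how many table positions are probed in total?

2

Insert 139: h=15, slot 15 empty → index 15.
Insert 598: h=15, slot 15 occupied → index 16.
Insert 690: h=16, slot 16 occupied → index 0.
Insert 411: h=15, slots 15,16,0 occupied → index 1.
Insert 275: h=15, slots 15,16,0,1 occupied → index 2.
Insert 341: h=5, slot 5 empty → index 5.
Insert 615: h=15, slots 15,16,0,1,2 occupied → index 3.
Insert 823: h=1, slots 1,2,3 occupied → index 4.
Table: [690, 411, 275, 615, 823, 341, ∅, ∅, ∅, ∅, ∅, ∅, ∅, ∅, ∅, 139, 598]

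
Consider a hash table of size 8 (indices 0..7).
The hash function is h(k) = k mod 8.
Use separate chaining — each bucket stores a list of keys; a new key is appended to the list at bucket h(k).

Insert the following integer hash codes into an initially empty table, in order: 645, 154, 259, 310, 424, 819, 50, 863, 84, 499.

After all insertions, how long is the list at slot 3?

Insert 645: h=5, bucket 5 empty -> new chain.
Insert 154: h=2, bucket 2 empty -> new chain.
Insert 259: h=3, bucket 3 empty -> new chain.
Insert 310: h=6, bucket 6 empty -> new chain.
Insert 424: h=0, bucket 0 empty -> new chain.
Insert 819: h=3, bucket 3 nonempty -> append to chain.
Insert 50: h=2, bucket 2 nonempty -> append to chain.
Insert 863: h=7, bucket 7 empty -> new chain.
Insert 84: h=4, bucket 4 empty -> new chain.
Insert 499: h=3, bucket 3 nonempty -> append to chain.
Final buckets:
0: 424
1: -
2: 154 -> 50
3: 259 -> 819 -> 499
4: 84
5: 645
6: 310
7: 863

3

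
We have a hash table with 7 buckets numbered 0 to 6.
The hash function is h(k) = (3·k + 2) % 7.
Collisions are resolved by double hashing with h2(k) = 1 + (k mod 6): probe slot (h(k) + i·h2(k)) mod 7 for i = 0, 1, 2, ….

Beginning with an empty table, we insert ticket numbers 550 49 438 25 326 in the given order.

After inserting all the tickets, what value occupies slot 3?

550: h=0 => slot 0
49: h=2 => slot 2
438: h=0, h2=1, probe 0,1 => slot 1
25: h=0, h2=2, probe 0,2,4 => slot 4
326: h=0, h2=3, probe 0,3 => slot 3
Table: [550, 438, 49, 326, 25, ., .]

326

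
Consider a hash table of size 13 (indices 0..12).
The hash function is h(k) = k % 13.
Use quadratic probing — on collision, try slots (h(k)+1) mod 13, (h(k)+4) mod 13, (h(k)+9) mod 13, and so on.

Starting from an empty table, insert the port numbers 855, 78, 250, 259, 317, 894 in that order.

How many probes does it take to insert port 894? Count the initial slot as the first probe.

855: h=10 => slot 10
78: h=0 => slot 0
250: h=3 => slot 3
259: h=12 => slot 12
317: h=5 => slot 5
894: h=10, probe 10,11 => slot 11
Table: [78, _, _, 250, _, 317, _, _, _, _, 855, 894, 259]

2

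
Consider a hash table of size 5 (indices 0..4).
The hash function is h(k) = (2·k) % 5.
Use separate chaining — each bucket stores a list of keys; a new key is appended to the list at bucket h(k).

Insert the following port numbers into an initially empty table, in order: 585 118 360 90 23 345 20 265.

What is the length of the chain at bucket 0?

Insert 585: h=0, bucket 0 empty -> new chain.
Insert 118: h=1, bucket 1 empty -> new chain.
Insert 360: h=0, bucket 0 nonempty -> append to chain.
Insert 90: h=0, bucket 0 nonempty -> append to chain.
Insert 23: h=1, bucket 1 nonempty -> append to chain.
Insert 345: h=0, bucket 0 nonempty -> append to chain.
Insert 20: h=0, bucket 0 nonempty -> append to chain.
Insert 265: h=0, bucket 0 nonempty -> append to chain.
Final buckets:
0: 585 -> 360 -> 90 -> 345 -> 20 -> 265
1: 118 -> 23
2: -
3: -
4: -

6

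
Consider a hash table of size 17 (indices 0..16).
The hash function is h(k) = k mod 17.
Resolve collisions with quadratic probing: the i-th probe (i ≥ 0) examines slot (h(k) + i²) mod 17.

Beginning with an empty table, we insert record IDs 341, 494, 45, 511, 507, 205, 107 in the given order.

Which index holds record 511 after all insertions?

5

Insert 341: h=1, slot 1 empty => index 1.
Insert 494: h=1, slot 1 occupied => index 2.
Insert 45: h=11, slot 11 empty => index 11.
Insert 511: h=1, slots 1,2 occupied => index 5.
Insert 507: h=14, slot 14 empty => index 14.
Insert 205: h=1, slots 1,2,5 occupied => index 10.
Insert 107: h=5, slot 5 occupied => index 6.
Table: [∅, 341, 494, ∅, ∅, 511, 107, ∅, ∅, ∅, 205, 45, ∅, ∅, 507, ∅, ∅]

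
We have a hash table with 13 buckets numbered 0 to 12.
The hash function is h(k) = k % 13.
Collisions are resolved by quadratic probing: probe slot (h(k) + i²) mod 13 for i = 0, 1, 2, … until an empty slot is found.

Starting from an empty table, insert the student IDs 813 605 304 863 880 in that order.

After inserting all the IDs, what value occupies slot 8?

605

813: h=7 => slot 7
605: h=7, probe 7,8 => slot 8
304: h=5 => slot 5
863: h=5, probe 5,6 => slot 6
880: h=9 => slot 9
Table: [_, _, _, _, _, 304, 863, 813, 605, 880, _, _, _]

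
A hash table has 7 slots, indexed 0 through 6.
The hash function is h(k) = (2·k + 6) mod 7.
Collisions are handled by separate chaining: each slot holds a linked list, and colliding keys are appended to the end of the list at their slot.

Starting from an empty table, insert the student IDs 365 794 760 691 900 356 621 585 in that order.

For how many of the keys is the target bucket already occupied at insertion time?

3

Insert 365: h=1, bucket 1 empty → new chain.
Insert 794: h=5, bucket 5 empty → new chain.
Insert 760: h=0, bucket 0 empty → new chain.
Insert 691: h=2, bucket 2 empty → new chain.
Insert 900: h=0, bucket 0 nonempty → append to chain.
Insert 356: h=4, bucket 4 empty → new chain.
Insert 621: h=2, bucket 2 nonempty → append to chain.
Insert 585: h=0, bucket 0 nonempty → append to chain.
Final buckets:
0: 760 -> 900 -> 585
1: 365
2: 691 -> 621
3: ∅
4: 356
5: 794
6: ∅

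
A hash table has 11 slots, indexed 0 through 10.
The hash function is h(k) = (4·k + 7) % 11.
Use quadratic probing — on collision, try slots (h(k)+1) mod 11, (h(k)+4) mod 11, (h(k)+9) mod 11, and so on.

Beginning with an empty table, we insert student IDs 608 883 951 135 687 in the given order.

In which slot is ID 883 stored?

9

608: h=8 → slot 8
883: h=8, probe 8,9 → slot 9
951: h=5 → slot 5
135: h=8, probe 8,9,1 → slot 1
687: h=5, probe 5,6 → slot 6
Table: [_, 135, _, _, _, 951, 687, _, 608, 883, _]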